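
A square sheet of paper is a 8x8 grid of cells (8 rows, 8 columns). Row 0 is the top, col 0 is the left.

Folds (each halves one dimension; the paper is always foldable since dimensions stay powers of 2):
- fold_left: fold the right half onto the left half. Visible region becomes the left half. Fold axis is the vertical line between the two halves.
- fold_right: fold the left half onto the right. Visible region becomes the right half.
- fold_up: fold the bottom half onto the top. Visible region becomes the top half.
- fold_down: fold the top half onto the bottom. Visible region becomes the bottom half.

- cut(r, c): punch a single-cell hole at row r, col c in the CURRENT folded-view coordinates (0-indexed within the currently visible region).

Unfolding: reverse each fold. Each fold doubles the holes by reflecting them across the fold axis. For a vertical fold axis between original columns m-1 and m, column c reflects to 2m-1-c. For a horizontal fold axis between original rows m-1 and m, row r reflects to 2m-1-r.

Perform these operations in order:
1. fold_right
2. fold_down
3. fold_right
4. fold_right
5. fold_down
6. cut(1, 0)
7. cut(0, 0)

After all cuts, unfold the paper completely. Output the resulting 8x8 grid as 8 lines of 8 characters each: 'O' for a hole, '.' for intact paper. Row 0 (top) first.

Answer: OOOOOOOO
OOOOOOOO
OOOOOOOO
OOOOOOOO
OOOOOOOO
OOOOOOOO
OOOOOOOO
OOOOOOOO

Derivation:
Op 1 fold_right: fold axis v@4; visible region now rows[0,8) x cols[4,8) = 8x4
Op 2 fold_down: fold axis h@4; visible region now rows[4,8) x cols[4,8) = 4x4
Op 3 fold_right: fold axis v@6; visible region now rows[4,8) x cols[6,8) = 4x2
Op 4 fold_right: fold axis v@7; visible region now rows[4,8) x cols[7,8) = 4x1
Op 5 fold_down: fold axis h@6; visible region now rows[6,8) x cols[7,8) = 2x1
Op 6 cut(1, 0): punch at orig (7,7); cuts so far [(7, 7)]; region rows[6,8) x cols[7,8) = 2x1
Op 7 cut(0, 0): punch at orig (6,7); cuts so far [(6, 7), (7, 7)]; region rows[6,8) x cols[7,8) = 2x1
Unfold 1 (reflect across h@6): 4 holes -> [(4, 7), (5, 7), (6, 7), (7, 7)]
Unfold 2 (reflect across v@7): 8 holes -> [(4, 6), (4, 7), (5, 6), (5, 7), (6, 6), (6, 7), (7, 6), (7, 7)]
Unfold 3 (reflect across v@6): 16 holes -> [(4, 4), (4, 5), (4, 6), (4, 7), (5, 4), (5, 5), (5, 6), (5, 7), (6, 4), (6, 5), (6, 6), (6, 7), (7, 4), (7, 5), (7, 6), (7, 7)]
Unfold 4 (reflect across h@4): 32 holes -> [(0, 4), (0, 5), (0, 6), (0, 7), (1, 4), (1, 5), (1, 6), (1, 7), (2, 4), (2, 5), (2, 6), (2, 7), (3, 4), (3, 5), (3, 6), (3, 7), (4, 4), (4, 5), (4, 6), (4, 7), (5, 4), (5, 5), (5, 6), (5, 7), (6, 4), (6, 5), (6, 6), (6, 7), (7, 4), (7, 5), (7, 6), (7, 7)]
Unfold 5 (reflect across v@4): 64 holes -> [(0, 0), (0, 1), (0, 2), (0, 3), (0, 4), (0, 5), (0, 6), (0, 7), (1, 0), (1, 1), (1, 2), (1, 3), (1, 4), (1, 5), (1, 6), (1, 7), (2, 0), (2, 1), (2, 2), (2, 3), (2, 4), (2, 5), (2, 6), (2, 7), (3, 0), (3, 1), (3, 2), (3, 3), (3, 4), (3, 5), (3, 6), (3, 7), (4, 0), (4, 1), (4, 2), (4, 3), (4, 4), (4, 5), (4, 6), (4, 7), (5, 0), (5, 1), (5, 2), (5, 3), (5, 4), (5, 5), (5, 6), (5, 7), (6, 0), (6, 1), (6, 2), (6, 3), (6, 4), (6, 5), (6, 6), (6, 7), (7, 0), (7, 1), (7, 2), (7, 3), (7, 4), (7, 5), (7, 6), (7, 7)]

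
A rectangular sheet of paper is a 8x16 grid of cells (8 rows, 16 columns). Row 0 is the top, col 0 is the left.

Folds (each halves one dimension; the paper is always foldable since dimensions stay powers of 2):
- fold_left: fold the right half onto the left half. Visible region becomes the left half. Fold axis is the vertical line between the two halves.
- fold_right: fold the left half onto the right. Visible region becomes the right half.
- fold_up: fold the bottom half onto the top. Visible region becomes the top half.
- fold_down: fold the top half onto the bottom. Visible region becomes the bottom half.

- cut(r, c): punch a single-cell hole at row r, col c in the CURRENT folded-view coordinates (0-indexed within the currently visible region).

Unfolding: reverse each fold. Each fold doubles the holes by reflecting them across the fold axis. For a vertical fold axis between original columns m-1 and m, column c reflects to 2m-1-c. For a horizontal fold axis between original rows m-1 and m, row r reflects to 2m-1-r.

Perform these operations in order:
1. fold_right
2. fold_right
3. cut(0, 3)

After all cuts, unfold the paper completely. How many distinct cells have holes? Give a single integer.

Answer: 4

Derivation:
Op 1 fold_right: fold axis v@8; visible region now rows[0,8) x cols[8,16) = 8x8
Op 2 fold_right: fold axis v@12; visible region now rows[0,8) x cols[12,16) = 8x4
Op 3 cut(0, 3): punch at orig (0,15); cuts so far [(0, 15)]; region rows[0,8) x cols[12,16) = 8x4
Unfold 1 (reflect across v@12): 2 holes -> [(0, 8), (0, 15)]
Unfold 2 (reflect across v@8): 4 holes -> [(0, 0), (0, 7), (0, 8), (0, 15)]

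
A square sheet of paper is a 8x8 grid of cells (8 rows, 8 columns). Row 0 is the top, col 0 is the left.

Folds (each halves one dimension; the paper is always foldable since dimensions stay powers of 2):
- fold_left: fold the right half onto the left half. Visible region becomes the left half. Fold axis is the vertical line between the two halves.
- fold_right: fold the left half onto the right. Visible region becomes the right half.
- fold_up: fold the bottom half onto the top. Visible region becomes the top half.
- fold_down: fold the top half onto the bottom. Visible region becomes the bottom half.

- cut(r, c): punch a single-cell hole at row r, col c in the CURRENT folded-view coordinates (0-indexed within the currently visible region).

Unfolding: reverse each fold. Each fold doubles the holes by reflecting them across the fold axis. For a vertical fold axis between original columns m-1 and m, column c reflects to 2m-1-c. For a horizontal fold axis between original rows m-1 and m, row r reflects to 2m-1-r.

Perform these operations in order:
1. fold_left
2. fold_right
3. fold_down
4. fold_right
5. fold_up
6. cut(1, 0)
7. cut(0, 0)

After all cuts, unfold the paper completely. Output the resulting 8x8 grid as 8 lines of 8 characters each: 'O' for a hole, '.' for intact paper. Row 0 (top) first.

Answer: OOOOOOOO
OOOOOOOO
OOOOOOOO
OOOOOOOO
OOOOOOOO
OOOOOOOO
OOOOOOOO
OOOOOOOO

Derivation:
Op 1 fold_left: fold axis v@4; visible region now rows[0,8) x cols[0,4) = 8x4
Op 2 fold_right: fold axis v@2; visible region now rows[0,8) x cols[2,4) = 8x2
Op 3 fold_down: fold axis h@4; visible region now rows[4,8) x cols[2,4) = 4x2
Op 4 fold_right: fold axis v@3; visible region now rows[4,8) x cols[3,4) = 4x1
Op 5 fold_up: fold axis h@6; visible region now rows[4,6) x cols[3,4) = 2x1
Op 6 cut(1, 0): punch at orig (5,3); cuts so far [(5, 3)]; region rows[4,6) x cols[3,4) = 2x1
Op 7 cut(0, 0): punch at orig (4,3); cuts so far [(4, 3), (5, 3)]; region rows[4,6) x cols[3,4) = 2x1
Unfold 1 (reflect across h@6): 4 holes -> [(4, 3), (5, 3), (6, 3), (7, 3)]
Unfold 2 (reflect across v@3): 8 holes -> [(4, 2), (4, 3), (5, 2), (5, 3), (6, 2), (6, 3), (7, 2), (7, 3)]
Unfold 3 (reflect across h@4): 16 holes -> [(0, 2), (0, 3), (1, 2), (1, 3), (2, 2), (2, 3), (3, 2), (3, 3), (4, 2), (4, 3), (5, 2), (5, 3), (6, 2), (6, 3), (7, 2), (7, 3)]
Unfold 4 (reflect across v@2): 32 holes -> [(0, 0), (0, 1), (0, 2), (0, 3), (1, 0), (1, 1), (1, 2), (1, 3), (2, 0), (2, 1), (2, 2), (2, 3), (3, 0), (3, 1), (3, 2), (3, 3), (4, 0), (4, 1), (4, 2), (4, 3), (5, 0), (5, 1), (5, 2), (5, 3), (6, 0), (6, 1), (6, 2), (6, 3), (7, 0), (7, 1), (7, 2), (7, 3)]
Unfold 5 (reflect across v@4): 64 holes -> [(0, 0), (0, 1), (0, 2), (0, 3), (0, 4), (0, 5), (0, 6), (0, 7), (1, 0), (1, 1), (1, 2), (1, 3), (1, 4), (1, 5), (1, 6), (1, 7), (2, 0), (2, 1), (2, 2), (2, 3), (2, 4), (2, 5), (2, 6), (2, 7), (3, 0), (3, 1), (3, 2), (3, 3), (3, 4), (3, 5), (3, 6), (3, 7), (4, 0), (4, 1), (4, 2), (4, 3), (4, 4), (4, 5), (4, 6), (4, 7), (5, 0), (5, 1), (5, 2), (5, 3), (5, 4), (5, 5), (5, 6), (5, 7), (6, 0), (6, 1), (6, 2), (6, 3), (6, 4), (6, 5), (6, 6), (6, 7), (7, 0), (7, 1), (7, 2), (7, 3), (7, 4), (7, 5), (7, 6), (7, 7)]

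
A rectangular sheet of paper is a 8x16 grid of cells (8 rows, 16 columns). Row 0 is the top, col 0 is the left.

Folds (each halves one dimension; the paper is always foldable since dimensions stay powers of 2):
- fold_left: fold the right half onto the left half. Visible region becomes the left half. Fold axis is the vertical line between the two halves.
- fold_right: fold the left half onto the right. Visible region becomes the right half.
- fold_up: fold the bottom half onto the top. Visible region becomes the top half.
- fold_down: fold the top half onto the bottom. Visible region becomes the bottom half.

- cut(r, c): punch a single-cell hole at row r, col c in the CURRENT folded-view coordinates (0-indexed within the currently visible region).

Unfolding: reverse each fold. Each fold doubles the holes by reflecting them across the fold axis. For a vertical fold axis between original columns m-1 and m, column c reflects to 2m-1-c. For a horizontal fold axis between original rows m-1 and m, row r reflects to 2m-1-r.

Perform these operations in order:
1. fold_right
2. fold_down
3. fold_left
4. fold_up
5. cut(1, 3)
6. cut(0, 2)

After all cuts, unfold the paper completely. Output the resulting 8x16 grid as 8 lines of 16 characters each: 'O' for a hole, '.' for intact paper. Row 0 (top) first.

Answer: ..O..O....O..O..
...OO......OO...
...OO......OO...
..O..O....O..O..
..O..O....O..O..
...OO......OO...
...OO......OO...
..O..O....O..O..

Derivation:
Op 1 fold_right: fold axis v@8; visible region now rows[0,8) x cols[8,16) = 8x8
Op 2 fold_down: fold axis h@4; visible region now rows[4,8) x cols[8,16) = 4x8
Op 3 fold_left: fold axis v@12; visible region now rows[4,8) x cols[8,12) = 4x4
Op 4 fold_up: fold axis h@6; visible region now rows[4,6) x cols[8,12) = 2x4
Op 5 cut(1, 3): punch at orig (5,11); cuts so far [(5, 11)]; region rows[4,6) x cols[8,12) = 2x4
Op 6 cut(0, 2): punch at orig (4,10); cuts so far [(4, 10), (5, 11)]; region rows[4,6) x cols[8,12) = 2x4
Unfold 1 (reflect across h@6): 4 holes -> [(4, 10), (5, 11), (6, 11), (7, 10)]
Unfold 2 (reflect across v@12): 8 holes -> [(4, 10), (4, 13), (5, 11), (5, 12), (6, 11), (6, 12), (7, 10), (7, 13)]
Unfold 3 (reflect across h@4): 16 holes -> [(0, 10), (0, 13), (1, 11), (1, 12), (2, 11), (2, 12), (3, 10), (3, 13), (4, 10), (4, 13), (5, 11), (5, 12), (6, 11), (6, 12), (7, 10), (7, 13)]
Unfold 4 (reflect across v@8): 32 holes -> [(0, 2), (0, 5), (0, 10), (0, 13), (1, 3), (1, 4), (1, 11), (1, 12), (2, 3), (2, 4), (2, 11), (2, 12), (3, 2), (3, 5), (3, 10), (3, 13), (4, 2), (4, 5), (4, 10), (4, 13), (5, 3), (5, 4), (5, 11), (5, 12), (6, 3), (6, 4), (6, 11), (6, 12), (7, 2), (7, 5), (7, 10), (7, 13)]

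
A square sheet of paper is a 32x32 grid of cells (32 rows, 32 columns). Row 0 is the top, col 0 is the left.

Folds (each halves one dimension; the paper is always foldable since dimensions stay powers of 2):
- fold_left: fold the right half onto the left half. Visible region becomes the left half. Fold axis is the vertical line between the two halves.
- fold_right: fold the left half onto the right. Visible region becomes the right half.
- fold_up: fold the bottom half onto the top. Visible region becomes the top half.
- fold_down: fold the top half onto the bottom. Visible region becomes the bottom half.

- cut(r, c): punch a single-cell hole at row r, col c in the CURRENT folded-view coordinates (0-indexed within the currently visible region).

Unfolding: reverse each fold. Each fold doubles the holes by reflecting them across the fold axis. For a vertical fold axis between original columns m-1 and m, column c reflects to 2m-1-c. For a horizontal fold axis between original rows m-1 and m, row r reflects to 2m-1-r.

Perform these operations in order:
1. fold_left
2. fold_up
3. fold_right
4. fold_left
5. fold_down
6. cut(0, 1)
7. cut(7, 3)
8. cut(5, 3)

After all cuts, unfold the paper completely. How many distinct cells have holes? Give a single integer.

Op 1 fold_left: fold axis v@16; visible region now rows[0,32) x cols[0,16) = 32x16
Op 2 fold_up: fold axis h@16; visible region now rows[0,16) x cols[0,16) = 16x16
Op 3 fold_right: fold axis v@8; visible region now rows[0,16) x cols[8,16) = 16x8
Op 4 fold_left: fold axis v@12; visible region now rows[0,16) x cols[8,12) = 16x4
Op 5 fold_down: fold axis h@8; visible region now rows[8,16) x cols[8,12) = 8x4
Op 6 cut(0, 1): punch at orig (8,9); cuts so far [(8, 9)]; region rows[8,16) x cols[8,12) = 8x4
Op 7 cut(7, 3): punch at orig (15,11); cuts so far [(8, 9), (15, 11)]; region rows[8,16) x cols[8,12) = 8x4
Op 8 cut(5, 3): punch at orig (13,11); cuts so far [(8, 9), (13, 11), (15, 11)]; region rows[8,16) x cols[8,12) = 8x4
Unfold 1 (reflect across h@8): 6 holes -> [(0, 11), (2, 11), (7, 9), (8, 9), (13, 11), (15, 11)]
Unfold 2 (reflect across v@12): 12 holes -> [(0, 11), (0, 12), (2, 11), (2, 12), (7, 9), (7, 14), (8, 9), (8, 14), (13, 11), (13, 12), (15, 11), (15, 12)]
Unfold 3 (reflect across v@8): 24 holes -> [(0, 3), (0, 4), (0, 11), (0, 12), (2, 3), (2, 4), (2, 11), (2, 12), (7, 1), (7, 6), (7, 9), (7, 14), (8, 1), (8, 6), (8, 9), (8, 14), (13, 3), (13, 4), (13, 11), (13, 12), (15, 3), (15, 4), (15, 11), (15, 12)]
Unfold 4 (reflect across h@16): 48 holes -> [(0, 3), (0, 4), (0, 11), (0, 12), (2, 3), (2, 4), (2, 11), (2, 12), (7, 1), (7, 6), (7, 9), (7, 14), (8, 1), (8, 6), (8, 9), (8, 14), (13, 3), (13, 4), (13, 11), (13, 12), (15, 3), (15, 4), (15, 11), (15, 12), (16, 3), (16, 4), (16, 11), (16, 12), (18, 3), (18, 4), (18, 11), (18, 12), (23, 1), (23, 6), (23, 9), (23, 14), (24, 1), (24, 6), (24, 9), (24, 14), (29, 3), (29, 4), (29, 11), (29, 12), (31, 3), (31, 4), (31, 11), (31, 12)]
Unfold 5 (reflect across v@16): 96 holes -> [(0, 3), (0, 4), (0, 11), (0, 12), (0, 19), (0, 20), (0, 27), (0, 28), (2, 3), (2, 4), (2, 11), (2, 12), (2, 19), (2, 20), (2, 27), (2, 28), (7, 1), (7, 6), (7, 9), (7, 14), (7, 17), (7, 22), (7, 25), (7, 30), (8, 1), (8, 6), (8, 9), (8, 14), (8, 17), (8, 22), (8, 25), (8, 30), (13, 3), (13, 4), (13, 11), (13, 12), (13, 19), (13, 20), (13, 27), (13, 28), (15, 3), (15, 4), (15, 11), (15, 12), (15, 19), (15, 20), (15, 27), (15, 28), (16, 3), (16, 4), (16, 11), (16, 12), (16, 19), (16, 20), (16, 27), (16, 28), (18, 3), (18, 4), (18, 11), (18, 12), (18, 19), (18, 20), (18, 27), (18, 28), (23, 1), (23, 6), (23, 9), (23, 14), (23, 17), (23, 22), (23, 25), (23, 30), (24, 1), (24, 6), (24, 9), (24, 14), (24, 17), (24, 22), (24, 25), (24, 30), (29, 3), (29, 4), (29, 11), (29, 12), (29, 19), (29, 20), (29, 27), (29, 28), (31, 3), (31, 4), (31, 11), (31, 12), (31, 19), (31, 20), (31, 27), (31, 28)]

Answer: 96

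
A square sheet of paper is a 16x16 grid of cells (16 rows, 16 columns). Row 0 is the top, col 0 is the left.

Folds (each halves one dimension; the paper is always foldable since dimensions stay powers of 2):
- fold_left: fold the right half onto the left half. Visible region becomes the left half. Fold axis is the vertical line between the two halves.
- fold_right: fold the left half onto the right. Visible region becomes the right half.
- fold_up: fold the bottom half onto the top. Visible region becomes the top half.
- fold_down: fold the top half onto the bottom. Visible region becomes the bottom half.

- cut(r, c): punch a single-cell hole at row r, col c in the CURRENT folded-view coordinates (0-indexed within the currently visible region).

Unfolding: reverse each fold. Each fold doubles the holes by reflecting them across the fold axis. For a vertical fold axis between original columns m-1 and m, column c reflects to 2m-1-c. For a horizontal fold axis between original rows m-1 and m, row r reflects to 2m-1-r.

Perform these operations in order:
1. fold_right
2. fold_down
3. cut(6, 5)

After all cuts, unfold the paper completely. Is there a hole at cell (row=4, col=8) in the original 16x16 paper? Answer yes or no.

Op 1 fold_right: fold axis v@8; visible region now rows[0,16) x cols[8,16) = 16x8
Op 2 fold_down: fold axis h@8; visible region now rows[8,16) x cols[8,16) = 8x8
Op 3 cut(6, 5): punch at orig (14,13); cuts so far [(14, 13)]; region rows[8,16) x cols[8,16) = 8x8
Unfold 1 (reflect across h@8): 2 holes -> [(1, 13), (14, 13)]
Unfold 2 (reflect across v@8): 4 holes -> [(1, 2), (1, 13), (14, 2), (14, 13)]
Holes: [(1, 2), (1, 13), (14, 2), (14, 13)]

Answer: no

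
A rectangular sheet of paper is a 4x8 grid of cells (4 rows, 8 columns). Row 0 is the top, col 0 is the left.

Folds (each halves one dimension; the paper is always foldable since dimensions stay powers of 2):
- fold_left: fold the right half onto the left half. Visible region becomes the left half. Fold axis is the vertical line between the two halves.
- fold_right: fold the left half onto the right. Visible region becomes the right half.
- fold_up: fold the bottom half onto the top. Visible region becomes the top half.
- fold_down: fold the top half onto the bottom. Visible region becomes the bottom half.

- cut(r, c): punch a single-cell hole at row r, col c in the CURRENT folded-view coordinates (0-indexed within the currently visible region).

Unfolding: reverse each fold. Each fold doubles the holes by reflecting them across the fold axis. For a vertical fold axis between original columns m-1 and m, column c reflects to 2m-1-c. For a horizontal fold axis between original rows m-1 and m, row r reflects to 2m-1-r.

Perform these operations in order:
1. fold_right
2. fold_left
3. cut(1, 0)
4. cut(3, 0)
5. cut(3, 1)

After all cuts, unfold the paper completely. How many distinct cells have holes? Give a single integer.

Answer: 12

Derivation:
Op 1 fold_right: fold axis v@4; visible region now rows[0,4) x cols[4,8) = 4x4
Op 2 fold_left: fold axis v@6; visible region now rows[0,4) x cols[4,6) = 4x2
Op 3 cut(1, 0): punch at orig (1,4); cuts so far [(1, 4)]; region rows[0,4) x cols[4,6) = 4x2
Op 4 cut(3, 0): punch at orig (3,4); cuts so far [(1, 4), (3, 4)]; region rows[0,4) x cols[4,6) = 4x2
Op 5 cut(3, 1): punch at orig (3,5); cuts so far [(1, 4), (3, 4), (3, 5)]; region rows[0,4) x cols[4,6) = 4x2
Unfold 1 (reflect across v@6): 6 holes -> [(1, 4), (1, 7), (3, 4), (3, 5), (3, 6), (3, 7)]
Unfold 2 (reflect across v@4): 12 holes -> [(1, 0), (1, 3), (1, 4), (1, 7), (3, 0), (3, 1), (3, 2), (3, 3), (3, 4), (3, 5), (3, 6), (3, 7)]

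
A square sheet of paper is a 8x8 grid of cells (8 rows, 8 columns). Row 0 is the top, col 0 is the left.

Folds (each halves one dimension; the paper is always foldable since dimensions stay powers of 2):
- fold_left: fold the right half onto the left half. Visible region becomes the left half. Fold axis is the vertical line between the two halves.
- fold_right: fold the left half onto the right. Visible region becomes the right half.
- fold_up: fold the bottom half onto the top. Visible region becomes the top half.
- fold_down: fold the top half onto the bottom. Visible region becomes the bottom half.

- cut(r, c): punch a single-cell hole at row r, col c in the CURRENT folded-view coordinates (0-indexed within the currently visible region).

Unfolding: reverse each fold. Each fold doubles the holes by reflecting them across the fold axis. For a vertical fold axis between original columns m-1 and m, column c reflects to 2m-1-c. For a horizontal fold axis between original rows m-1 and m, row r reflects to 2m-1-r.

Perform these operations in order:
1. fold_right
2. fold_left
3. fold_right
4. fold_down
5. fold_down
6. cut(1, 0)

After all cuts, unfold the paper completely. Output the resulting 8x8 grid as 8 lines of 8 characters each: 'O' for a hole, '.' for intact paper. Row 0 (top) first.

Answer: OOOOOOOO
........
........
OOOOOOOO
OOOOOOOO
........
........
OOOOOOOO

Derivation:
Op 1 fold_right: fold axis v@4; visible region now rows[0,8) x cols[4,8) = 8x4
Op 2 fold_left: fold axis v@6; visible region now rows[0,8) x cols[4,6) = 8x2
Op 3 fold_right: fold axis v@5; visible region now rows[0,8) x cols[5,6) = 8x1
Op 4 fold_down: fold axis h@4; visible region now rows[4,8) x cols[5,6) = 4x1
Op 5 fold_down: fold axis h@6; visible region now rows[6,8) x cols[5,6) = 2x1
Op 6 cut(1, 0): punch at orig (7,5); cuts so far [(7, 5)]; region rows[6,8) x cols[5,6) = 2x1
Unfold 1 (reflect across h@6): 2 holes -> [(4, 5), (7, 5)]
Unfold 2 (reflect across h@4): 4 holes -> [(0, 5), (3, 5), (4, 5), (7, 5)]
Unfold 3 (reflect across v@5): 8 holes -> [(0, 4), (0, 5), (3, 4), (3, 5), (4, 4), (4, 5), (7, 4), (7, 5)]
Unfold 4 (reflect across v@6): 16 holes -> [(0, 4), (0, 5), (0, 6), (0, 7), (3, 4), (3, 5), (3, 6), (3, 7), (4, 4), (4, 5), (4, 6), (4, 7), (7, 4), (7, 5), (7, 6), (7, 7)]
Unfold 5 (reflect across v@4): 32 holes -> [(0, 0), (0, 1), (0, 2), (0, 3), (0, 4), (0, 5), (0, 6), (0, 7), (3, 0), (3, 1), (3, 2), (3, 3), (3, 4), (3, 5), (3, 6), (3, 7), (4, 0), (4, 1), (4, 2), (4, 3), (4, 4), (4, 5), (4, 6), (4, 7), (7, 0), (7, 1), (7, 2), (7, 3), (7, 4), (7, 5), (7, 6), (7, 7)]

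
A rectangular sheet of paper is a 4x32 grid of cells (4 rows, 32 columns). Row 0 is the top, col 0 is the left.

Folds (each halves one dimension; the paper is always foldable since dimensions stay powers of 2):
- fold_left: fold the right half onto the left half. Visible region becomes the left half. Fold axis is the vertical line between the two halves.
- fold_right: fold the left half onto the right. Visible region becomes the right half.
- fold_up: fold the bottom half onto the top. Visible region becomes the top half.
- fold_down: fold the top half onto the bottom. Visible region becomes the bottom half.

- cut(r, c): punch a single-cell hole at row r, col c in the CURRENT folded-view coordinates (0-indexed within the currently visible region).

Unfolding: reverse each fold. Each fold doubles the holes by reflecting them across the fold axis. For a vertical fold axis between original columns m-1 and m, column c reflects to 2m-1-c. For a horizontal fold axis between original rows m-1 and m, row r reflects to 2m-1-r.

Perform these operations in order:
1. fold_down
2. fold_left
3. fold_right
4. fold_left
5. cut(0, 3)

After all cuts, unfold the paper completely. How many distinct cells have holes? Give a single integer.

Answer: 16

Derivation:
Op 1 fold_down: fold axis h@2; visible region now rows[2,4) x cols[0,32) = 2x32
Op 2 fold_left: fold axis v@16; visible region now rows[2,4) x cols[0,16) = 2x16
Op 3 fold_right: fold axis v@8; visible region now rows[2,4) x cols[8,16) = 2x8
Op 4 fold_left: fold axis v@12; visible region now rows[2,4) x cols[8,12) = 2x4
Op 5 cut(0, 3): punch at orig (2,11); cuts so far [(2, 11)]; region rows[2,4) x cols[8,12) = 2x4
Unfold 1 (reflect across v@12): 2 holes -> [(2, 11), (2, 12)]
Unfold 2 (reflect across v@8): 4 holes -> [(2, 3), (2, 4), (2, 11), (2, 12)]
Unfold 3 (reflect across v@16): 8 holes -> [(2, 3), (2, 4), (2, 11), (2, 12), (2, 19), (2, 20), (2, 27), (2, 28)]
Unfold 4 (reflect across h@2): 16 holes -> [(1, 3), (1, 4), (1, 11), (1, 12), (1, 19), (1, 20), (1, 27), (1, 28), (2, 3), (2, 4), (2, 11), (2, 12), (2, 19), (2, 20), (2, 27), (2, 28)]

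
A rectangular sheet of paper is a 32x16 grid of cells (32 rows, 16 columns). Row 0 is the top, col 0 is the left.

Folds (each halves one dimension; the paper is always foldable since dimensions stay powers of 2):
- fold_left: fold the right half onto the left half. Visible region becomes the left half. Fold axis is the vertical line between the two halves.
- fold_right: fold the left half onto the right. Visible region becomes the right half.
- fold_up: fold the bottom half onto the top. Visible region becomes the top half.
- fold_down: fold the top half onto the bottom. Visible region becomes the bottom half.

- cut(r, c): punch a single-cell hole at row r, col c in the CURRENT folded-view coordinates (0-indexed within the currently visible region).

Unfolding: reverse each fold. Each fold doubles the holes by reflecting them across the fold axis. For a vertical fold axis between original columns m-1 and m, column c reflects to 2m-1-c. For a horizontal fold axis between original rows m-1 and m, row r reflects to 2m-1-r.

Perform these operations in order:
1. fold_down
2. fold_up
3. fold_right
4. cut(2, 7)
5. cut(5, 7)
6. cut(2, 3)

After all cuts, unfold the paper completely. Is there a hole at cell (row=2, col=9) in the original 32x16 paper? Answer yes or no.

Answer: no

Derivation:
Op 1 fold_down: fold axis h@16; visible region now rows[16,32) x cols[0,16) = 16x16
Op 2 fold_up: fold axis h@24; visible region now rows[16,24) x cols[0,16) = 8x16
Op 3 fold_right: fold axis v@8; visible region now rows[16,24) x cols[8,16) = 8x8
Op 4 cut(2, 7): punch at orig (18,15); cuts so far [(18, 15)]; region rows[16,24) x cols[8,16) = 8x8
Op 5 cut(5, 7): punch at orig (21,15); cuts so far [(18, 15), (21, 15)]; region rows[16,24) x cols[8,16) = 8x8
Op 6 cut(2, 3): punch at orig (18,11); cuts so far [(18, 11), (18, 15), (21, 15)]; region rows[16,24) x cols[8,16) = 8x8
Unfold 1 (reflect across v@8): 6 holes -> [(18, 0), (18, 4), (18, 11), (18, 15), (21, 0), (21, 15)]
Unfold 2 (reflect across h@24): 12 holes -> [(18, 0), (18, 4), (18, 11), (18, 15), (21, 0), (21, 15), (26, 0), (26, 15), (29, 0), (29, 4), (29, 11), (29, 15)]
Unfold 3 (reflect across h@16): 24 holes -> [(2, 0), (2, 4), (2, 11), (2, 15), (5, 0), (5, 15), (10, 0), (10, 15), (13, 0), (13, 4), (13, 11), (13, 15), (18, 0), (18, 4), (18, 11), (18, 15), (21, 0), (21, 15), (26, 0), (26, 15), (29, 0), (29, 4), (29, 11), (29, 15)]
Holes: [(2, 0), (2, 4), (2, 11), (2, 15), (5, 0), (5, 15), (10, 0), (10, 15), (13, 0), (13, 4), (13, 11), (13, 15), (18, 0), (18, 4), (18, 11), (18, 15), (21, 0), (21, 15), (26, 0), (26, 15), (29, 0), (29, 4), (29, 11), (29, 15)]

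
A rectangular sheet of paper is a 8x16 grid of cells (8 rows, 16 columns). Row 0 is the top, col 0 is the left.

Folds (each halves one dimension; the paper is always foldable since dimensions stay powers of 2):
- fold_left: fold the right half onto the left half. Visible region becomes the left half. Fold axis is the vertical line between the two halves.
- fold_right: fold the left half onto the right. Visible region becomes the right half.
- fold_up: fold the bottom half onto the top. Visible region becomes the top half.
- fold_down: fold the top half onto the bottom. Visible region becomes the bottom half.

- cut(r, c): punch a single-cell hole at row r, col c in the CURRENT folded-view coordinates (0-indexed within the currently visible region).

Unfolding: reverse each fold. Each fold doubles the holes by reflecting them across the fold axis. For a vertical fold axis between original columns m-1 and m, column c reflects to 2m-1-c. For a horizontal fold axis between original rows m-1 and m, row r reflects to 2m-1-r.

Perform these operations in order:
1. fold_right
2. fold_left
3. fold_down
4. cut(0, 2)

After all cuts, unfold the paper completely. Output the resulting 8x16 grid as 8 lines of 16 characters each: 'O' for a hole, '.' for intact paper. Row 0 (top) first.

Op 1 fold_right: fold axis v@8; visible region now rows[0,8) x cols[8,16) = 8x8
Op 2 fold_left: fold axis v@12; visible region now rows[0,8) x cols[8,12) = 8x4
Op 3 fold_down: fold axis h@4; visible region now rows[4,8) x cols[8,12) = 4x4
Op 4 cut(0, 2): punch at orig (4,10); cuts so far [(4, 10)]; region rows[4,8) x cols[8,12) = 4x4
Unfold 1 (reflect across h@4): 2 holes -> [(3, 10), (4, 10)]
Unfold 2 (reflect across v@12): 4 holes -> [(3, 10), (3, 13), (4, 10), (4, 13)]
Unfold 3 (reflect across v@8): 8 holes -> [(3, 2), (3, 5), (3, 10), (3, 13), (4, 2), (4, 5), (4, 10), (4, 13)]

Answer: ................
................
................
..O..O....O..O..
..O..O....O..O..
................
................
................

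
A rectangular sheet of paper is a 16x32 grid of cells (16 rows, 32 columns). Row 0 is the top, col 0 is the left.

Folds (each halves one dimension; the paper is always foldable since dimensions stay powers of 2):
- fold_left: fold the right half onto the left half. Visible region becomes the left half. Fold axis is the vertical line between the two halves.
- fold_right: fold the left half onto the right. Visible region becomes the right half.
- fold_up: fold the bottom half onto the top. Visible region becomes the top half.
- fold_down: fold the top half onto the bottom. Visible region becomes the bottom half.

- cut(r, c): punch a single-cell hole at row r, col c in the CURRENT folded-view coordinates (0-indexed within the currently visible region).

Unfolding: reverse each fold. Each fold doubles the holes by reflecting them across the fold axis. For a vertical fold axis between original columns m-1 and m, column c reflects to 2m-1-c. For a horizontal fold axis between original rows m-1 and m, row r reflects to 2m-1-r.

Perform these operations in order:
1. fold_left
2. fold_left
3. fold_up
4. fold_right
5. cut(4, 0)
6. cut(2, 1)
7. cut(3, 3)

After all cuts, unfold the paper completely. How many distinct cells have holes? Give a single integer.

Answer: 48

Derivation:
Op 1 fold_left: fold axis v@16; visible region now rows[0,16) x cols[0,16) = 16x16
Op 2 fold_left: fold axis v@8; visible region now rows[0,16) x cols[0,8) = 16x8
Op 3 fold_up: fold axis h@8; visible region now rows[0,8) x cols[0,8) = 8x8
Op 4 fold_right: fold axis v@4; visible region now rows[0,8) x cols[4,8) = 8x4
Op 5 cut(4, 0): punch at orig (4,4); cuts so far [(4, 4)]; region rows[0,8) x cols[4,8) = 8x4
Op 6 cut(2, 1): punch at orig (2,5); cuts so far [(2, 5), (4, 4)]; region rows[0,8) x cols[4,8) = 8x4
Op 7 cut(3, 3): punch at orig (3,7); cuts so far [(2, 5), (3, 7), (4, 4)]; region rows[0,8) x cols[4,8) = 8x4
Unfold 1 (reflect across v@4): 6 holes -> [(2, 2), (2, 5), (3, 0), (3, 7), (4, 3), (4, 4)]
Unfold 2 (reflect across h@8): 12 holes -> [(2, 2), (2, 5), (3, 0), (3, 7), (4, 3), (4, 4), (11, 3), (11, 4), (12, 0), (12, 7), (13, 2), (13, 5)]
Unfold 3 (reflect across v@8): 24 holes -> [(2, 2), (2, 5), (2, 10), (2, 13), (3, 0), (3, 7), (3, 8), (3, 15), (4, 3), (4, 4), (4, 11), (4, 12), (11, 3), (11, 4), (11, 11), (11, 12), (12, 0), (12, 7), (12, 8), (12, 15), (13, 2), (13, 5), (13, 10), (13, 13)]
Unfold 4 (reflect across v@16): 48 holes -> [(2, 2), (2, 5), (2, 10), (2, 13), (2, 18), (2, 21), (2, 26), (2, 29), (3, 0), (3, 7), (3, 8), (3, 15), (3, 16), (3, 23), (3, 24), (3, 31), (4, 3), (4, 4), (4, 11), (4, 12), (4, 19), (4, 20), (4, 27), (4, 28), (11, 3), (11, 4), (11, 11), (11, 12), (11, 19), (11, 20), (11, 27), (11, 28), (12, 0), (12, 7), (12, 8), (12, 15), (12, 16), (12, 23), (12, 24), (12, 31), (13, 2), (13, 5), (13, 10), (13, 13), (13, 18), (13, 21), (13, 26), (13, 29)]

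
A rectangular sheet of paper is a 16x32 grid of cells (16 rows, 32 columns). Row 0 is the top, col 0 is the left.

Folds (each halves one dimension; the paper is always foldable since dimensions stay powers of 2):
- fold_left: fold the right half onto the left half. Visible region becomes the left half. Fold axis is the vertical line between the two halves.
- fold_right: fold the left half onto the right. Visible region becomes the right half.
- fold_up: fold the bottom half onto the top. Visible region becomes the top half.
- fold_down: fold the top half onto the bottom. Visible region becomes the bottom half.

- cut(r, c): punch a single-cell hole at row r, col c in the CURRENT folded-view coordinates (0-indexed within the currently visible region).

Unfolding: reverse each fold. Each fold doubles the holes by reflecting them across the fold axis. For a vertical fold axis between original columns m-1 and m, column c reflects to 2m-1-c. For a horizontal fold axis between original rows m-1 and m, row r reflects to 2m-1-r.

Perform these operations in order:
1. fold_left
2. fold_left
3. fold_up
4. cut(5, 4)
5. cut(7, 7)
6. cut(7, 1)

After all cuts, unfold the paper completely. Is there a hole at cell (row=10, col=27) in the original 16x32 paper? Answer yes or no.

Answer: yes

Derivation:
Op 1 fold_left: fold axis v@16; visible region now rows[0,16) x cols[0,16) = 16x16
Op 2 fold_left: fold axis v@8; visible region now rows[0,16) x cols[0,8) = 16x8
Op 3 fold_up: fold axis h@8; visible region now rows[0,8) x cols[0,8) = 8x8
Op 4 cut(5, 4): punch at orig (5,4); cuts so far [(5, 4)]; region rows[0,8) x cols[0,8) = 8x8
Op 5 cut(7, 7): punch at orig (7,7); cuts so far [(5, 4), (7, 7)]; region rows[0,8) x cols[0,8) = 8x8
Op 6 cut(7, 1): punch at orig (7,1); cuts so far [(5, 4), (7, 1), (7, 7)]; region rows[0,8) x cols[0,8) = 8x8
Unfold 1 (reflect across h@8): 6 holes -> [(5, 4), (7, 1), (7, 7), (8, 1), (8, 7), (10, 4)]
Unfold 2 (reflect across v@8): 12 holes -> [(5, 4), (5, 11), (7, 1), (7, 7), (7, 8), (7, 14), (8, 1), (8, 7), (8, 8), (8, 14), (10, 4), (10, 11)]
Unfold 3 (reflect across v@16): 24 holes -> [(5, 4), (5, 11), (5, 20), (5, 27), (7, 1), (7, 7), (7, 8), (7, 14), (7, 17), (7, 23), (7, 24), (7, 30), (8, 1), (8, 7), (8, 8), (8, 14), (8, 17), (8, 23), (8, 24), (8, 30), (10, 4), (10, 11), (10, 20), (10, 27)]
Holes: [(5, 4), (5, 11), (5, 20), (5, 27), (7, 1), (7, 7), (7, 8), (7, 14), (7, 17), (7, 23), (7, 24), (7, 30), (8, 1), (8, 7), (8, 8), (8, 14), (8, 17), (8, 23), (8, 24), (8, 30), (10, 4), (10, 11), (10, 20), (10, 27)]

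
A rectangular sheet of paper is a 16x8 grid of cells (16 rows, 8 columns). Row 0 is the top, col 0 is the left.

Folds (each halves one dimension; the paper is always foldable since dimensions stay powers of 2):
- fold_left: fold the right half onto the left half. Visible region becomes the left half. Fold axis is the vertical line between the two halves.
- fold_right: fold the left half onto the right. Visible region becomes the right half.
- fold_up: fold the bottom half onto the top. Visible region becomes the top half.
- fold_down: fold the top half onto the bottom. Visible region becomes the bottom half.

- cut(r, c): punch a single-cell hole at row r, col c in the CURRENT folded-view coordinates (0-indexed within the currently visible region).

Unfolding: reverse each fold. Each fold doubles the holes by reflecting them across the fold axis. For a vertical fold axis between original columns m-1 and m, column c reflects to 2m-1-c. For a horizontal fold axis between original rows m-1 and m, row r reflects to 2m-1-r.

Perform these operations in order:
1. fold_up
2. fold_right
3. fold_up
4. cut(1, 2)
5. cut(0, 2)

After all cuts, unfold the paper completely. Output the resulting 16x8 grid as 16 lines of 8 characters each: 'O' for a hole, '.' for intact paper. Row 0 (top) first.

Answer: .O....O.
.O....O.
........
........
........
........
.O....O.
.O....O.
.O....O.
.O....O.
........
........
........
........
.O....O.
.O....O.

Derivation:
Op 1 fold_up: fold axis h@8; visible region now rows[0,8) x cols[0,8) = 8x8
Op 2 fold_right: fold axis v@4; visible region now rows[0,8) x cols[4,8) = 8x4
Op 3 fold_up: fold axis h@4; visible region now rows[0,4) x cols[4,8) = 4x4
Op 4 cut(1, 2): punch at orig (1,6); cuts so far [(1, 6)]; region rows[0,4) x cols[4,8) = 4x4
Op 5 cut(0, 2): punch at orig (0,6); cuts so far [(0, 6), (1, 6)]; region rows[0,4) x cols[4,8) = 4x4
Unfold 1 (reflect across h@4): 4 holes -> [(0, 6), (1, 6), (6, 6), (7, 6)]
Unfold 2 (reflect across v@4): 8 holes -> [(0, 1), (0, 6), (1, 1), (1, 6), (6, 1), (6, 6), (7, 1), (7, 6)]
Unfold 3 (reflect across h@8): 16 holes -> [(0, 1), (0, 6), (1, 1), (1, 6), (6, 1), (6, 6), (7, 1), (7, 6), (8, 1), (8, 6), (9, 1), (9, 6), (14, 1), (14, 6), (15, 1), (15, 6)]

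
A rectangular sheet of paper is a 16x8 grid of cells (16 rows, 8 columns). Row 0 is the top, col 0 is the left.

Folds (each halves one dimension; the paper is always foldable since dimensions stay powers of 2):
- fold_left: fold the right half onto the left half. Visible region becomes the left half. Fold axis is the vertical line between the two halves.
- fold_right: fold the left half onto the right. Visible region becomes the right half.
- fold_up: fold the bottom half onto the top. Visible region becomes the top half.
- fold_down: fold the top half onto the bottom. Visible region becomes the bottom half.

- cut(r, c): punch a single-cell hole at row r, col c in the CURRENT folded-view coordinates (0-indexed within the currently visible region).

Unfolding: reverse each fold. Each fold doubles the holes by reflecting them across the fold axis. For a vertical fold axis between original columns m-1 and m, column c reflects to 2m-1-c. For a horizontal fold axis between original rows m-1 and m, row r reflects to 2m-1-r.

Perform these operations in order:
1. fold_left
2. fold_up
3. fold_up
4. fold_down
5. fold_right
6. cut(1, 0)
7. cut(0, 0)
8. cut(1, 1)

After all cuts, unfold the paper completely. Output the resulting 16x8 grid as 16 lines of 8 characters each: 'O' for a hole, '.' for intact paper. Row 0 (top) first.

Answer: OOOOOOOO
.OO..OO.
.OO..OO.
OOOOOOOO
OOOOOOOO
.OO..OO.
.OO..OO.
OOOOOOOO
OOOOOOOO
.OO..OO.
.OO..OO.
OOOOOOOO
OOOOOOOO
.OO..OO.
.OO..OO.
OOOOOOOO

Derivation:
Op 1 fold_left: fold axis v@4; visible region now rows[0,16) x cols[0,4) = 16x4
Op 2 fold_up: fold axis h@8; visible region now rows[0,8) x cols[0,4) = 8x4
Op 3 fold_up: fold axis h@4; visible region now rows[0,4) x cols[0,4) = 4x4
Op 4 fold_down: fold axis h@2; visible region now rows[2,4) x cols[0,4) = 2x4
Op 5 fold_right: fold axis v@2; visible region now rows[2,4) x cols[2,4) = 2x2
Op 6 cut(1, 0): punch at orig (3,2); cuts so far [(3, 2)]; region rows[2,4) x cols[2,4) = 2x2
Op 7 cut(0, 0): punch at orig (2,2); cuts so far [(2, 2), (3, 2)]; region rows[2,4) x cols[2,4) = 2x2
Op 8 cut(1, 1): punch at orig (3,3); cuts so far [(2, 2), (3, 2), (3, 3)]; region rows[2,4) x cols[2,4) = 2x2
Unfold 1 (reflect across v@2): 6 holes -> [(2, 1), (2, 2), (3, 0), (3, 1), (3, 2), (3, 3)]
Unfold 2 (reflect across h@2): 12 holes -> [(0, 0), (0, 1), (0, 2), (0, 3), (1, 1), (1, 2), (2, 1), (2, 2), (3, 0), (3, 1), (3, 2), (3, 3)]
Unfold 3 (reflect across h@4): 24 holes -> [(0, 0), (0, 1), (0, 2), (0, 3), (1, 1), (1, 2), (2, 1), (2, 2), (3, 0), (3, 1), (3, 2), (3, 3), (4, 0), (4, 1), (4, 2), (4, 3), (5, 1), (5, 2), (6, 1), (6, 2), (7, 0), (7, 1), (7, 2), (7, 3)]
Unfold 4 (reflect across h@8): 48 holes -> [(0, 0), (0, 1), (0, 2), (0, 3), (1, 1), (1, 2), (2, 1), (2, 2), (3, 0), (3, 1), (3, 2), (3, 3), (4, 0), (4, 1), (4, 2), (4, 3), (5, 1), (5, 2), (6, 1), (6, 2), (7, 0), (7, 1), (7, 2), (7, 3), (8, 0), (8, 1), (8, 2), (8, 3), (9, 1), (9, 2), (10, 1), (10, 2), (11, 0), (11, 1), (11, 2), (11, 3), (12, 0), (12, 1), (12, 2), (12, 3), (13, 1), (13, 2), (14, 1), (14, 2), (15, 0), (15, 1), (15, 2), (15, 3)]
Unfold 5 (reflect across v@4): 96 holes -> [(0, 0), (0, 1), (0, 2), (0, 3), (0, 4), (0, 5), (0, 6), (0, 7), (1, 1), (1, 2), (1, 5), (1, 6), (2, 1), (2, 2), (2, 5), (2, 6), (3, 0), (3, 1), (3, 2), (3, 3), (3, 4), (3, 5), (3, 6), (3, 7), (4, 0), (4, 1), (4, 2), (4, 3), (4, 4), (4, 5), (4, 6), (4, 7), (5, 1), (5, 2), (5, 5), (5, 6), (6, 1), (6, 2), (6, 5), (6, 6), (7, 0), (7, 1), (7, 2), (7, 3), (7, 4), (7, 5), (7, 6), (7, 7), (8, 0), (8, 1), (8, 2), (8, 3), (8, 4), (8, 5), (8, 6), (8, 7), (9, 1), (9, 2), (9, 5), (9, 6), (10, 1), (10, 2), (10, 5), (10, 6), (11, 0), (11, 1), (11, 2), (11, 3), (11, 4), (11, 5), (11, 6), (11, 7), (12, 0), (12, 1), (12, 2), (12, 3), (12, 4), (12, 5), (12, 6), (12, 7), (13, 1), (13, 2), (13, 5), (13, 6), (14, 1), (14, 2), (14, 5), (14, 6), (15, 0), (15, 1), (15, 2), (15, 3), (15, 4), (15, 5), (15, 6), (15, 7)]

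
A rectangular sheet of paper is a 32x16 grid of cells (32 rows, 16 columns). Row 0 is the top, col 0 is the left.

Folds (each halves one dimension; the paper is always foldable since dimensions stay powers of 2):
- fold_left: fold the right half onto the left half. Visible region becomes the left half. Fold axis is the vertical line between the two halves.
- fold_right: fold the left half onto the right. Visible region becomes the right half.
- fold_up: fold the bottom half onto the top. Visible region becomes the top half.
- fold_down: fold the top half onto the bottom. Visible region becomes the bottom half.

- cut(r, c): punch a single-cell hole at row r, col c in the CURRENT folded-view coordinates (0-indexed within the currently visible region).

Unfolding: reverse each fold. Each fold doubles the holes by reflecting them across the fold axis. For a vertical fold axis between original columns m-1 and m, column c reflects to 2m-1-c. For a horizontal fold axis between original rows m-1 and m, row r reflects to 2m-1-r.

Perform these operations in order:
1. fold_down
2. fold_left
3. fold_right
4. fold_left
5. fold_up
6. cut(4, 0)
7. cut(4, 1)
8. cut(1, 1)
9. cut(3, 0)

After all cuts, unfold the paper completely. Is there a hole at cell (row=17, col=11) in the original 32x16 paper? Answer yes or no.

Op 1 fold_down: fold axis h@16; visible region now rows[16,32) x cols[0,16) = 16x16
Op 2 fold_left: fold axis v@8; visible region now rows[16,32) x cols[0,8) = 16x8
Op 3 fold_right: fold axis v@4; visible region now rows[16,32) x cols[4,8) = 16x4
Op 4 fold_left: fold axis v@6; visible region now rows[16,32) x cols[4,6) = 16x2
Op 5 fold_up: fold axis h@24; visible region now rows[16,24) x cols[4,6) = 8x2
Op 6 cut(4, 0): punch at orig (20,4); cuts so far [(20, 4)]; region rows[16,24) x cols[4,6) = 8x2
Op 7 cut(4, 1): punch at orig (20,5); cuts so far [(20, 4), (20, 5)]; region rows[16,24) x cols[4,6) = 8x2
Op 8 cut(1, 1): punch at orig (17,5); cuts so far [(17, 5), (20, 4), (20, 5)]; region rows[16,24) x cols[4,6) = 8x2
Op 9 cut(3, 0): punch at orig (19,4); cuts so far [(17, 5), (19, 4), (20, 4), (20, 5)]; region rows[16,24) x cols[4,6) = 8x2
Unfold 1 (reflect across h@24): 8 holes -> [(17, 5), (19, 4), (20, 4), (20, 5), (27, 4), (27, 5), (28, 4), (30, 5)]
Unfold 2 (reflect across v@6): 16 holes -> [(17, 5), (17, 6), (19, 4), (19, 7), (20, 4), (20, 5), (20, 6), (20, 7), (27, 4), (27, 5), (27, 6), (27, 7), (28, 4), (28, 7), (30, 5), (30, 6)]
Unfold 3 (reflect across v@4): 32 holes -> [(17, 1), (17, 2), (17, 5), (17, 6), (19, 0), (19, 3), (19, 4), (19, 7), (20, 0), (20, 1), (20, 2), (20, 3), (20, 4), (20, 5), (20, 6), (20, 7), (27, 0), (27, 1), (27, 2), (27, 3), (27, 4), (27, 5), (27, 6), (27, 7), (28, 0), (28, 3), (28, 4), (28, 7), (30, 1), (30, 2), (30, 5), (30, 6)]
Unfold 4 (reflect across v@8): 64 holes -> [(17, 1), (17, 2), (17, 5), (17, 6), (17, 9), (17, 10), (17, 13), (17, 14), (19, 0), (19, 3), (19, 4), (19, 7), (19, 8), (19, 11), (19, 12), (19, 15), (20, 0), (20, 1), (20, 2), (20, 3), (20, 4), (20, 5), (20, 6), (20, 7), (20, 8), (20, 9), (20, 10), (20, 11), (20, 12), (20, 13), (20, 14), (20, 15), (27, 0), (27, 1), (27, 2), (27, 3), (27, 4), (27, 5), (27, 6), (27, 7), (27, 8), (27, 9), (27, 10), (27, 11), (27, 12), (27, 13), (27, 14), (27, 15), (28, 0), (28, 3), (28, 4), (28, 7), (28, 8), (28, 11), (28, 12), (28, 15), (30, 1), (30, 2), (30, 5), (30, 6), (30, 9), (30, 10), (30, 13), (30, 14)]
Unfold 5 (reflect across h@16): 128 holes -> [(1, 1), (1, 2), (1, 5), (1, 6), (1, 9), (1, 10), (1, 13), (1, 14), (3, 0), (3, 3), (3, 4), (3, 7), (3, 8), (3, 11), (3, 12), (3, 15), (4, 0), (4, 1), (4, 2), (4, 3), (4, 4), (4, 5), (4, 6), (4, 7), (4, 8), (4, 9), (4, 10), (4, 11), (4, 12), (4, 13), (4, 14), (4, 15), (11, 0), (11, 1), (11, 2), (11, 3), (11, 4), (11, 5), (11, 6), (11, 7), (11, 8), (11, 9), (11, 10), (11, 11), (11, 12), (11, 13), (11, 14), (11, 15), (12, 0), (12, 3), (12, 4), (12, 7), (12, 8), (12, 11), (12, 12), (12, 15), (14, 1), (14, 2), (14, 5), (14, 6), (14, 9), (14, 10), (14, 13), (14, 14), (17, 1), (17, 2), (17, 5), (17, 6), (17, 9), (17, 10), (17, 13), (17, 14), (19, 0), (19, 3), (19, 4), (19, 7), (19, 8), (19, 11), (19, 12), (19, 15), (20, 0), (20, 1), (20, 2), (20, 3), (20, 4), (20, 5), (20, 6), (20, 7), (20, 8), (20, 9), (20, 10), (20, 11), (20, 12), (20, 13), (20, 14), (20, 15), (27, 0), (27, 1), (27, 2), (27, 3), (27, 4), (27, 5), (27, 6), (27, 7), (27, 8), (27, 9), (27, 10), (27, 11), (27, 12), (27, 13), (27, 14), (27, 15), (28, 0), (28, 3), (28, 4), (28, 7), (28, 8), (28, 11), (28, 12), (28, 15), (30, 1), (30, 2), (30, 5), (30, 6), (30, 9), (30, 10), (30, 13), (30, 14)]
Holes: [(1, 1), (1, 2), (1, 5), (1, 6), (1, 9), (1, 10), (1, 13), (1, 14), (3, 0), (3, 3), (3, 4), (3, 7), (3, 8), (3, 11), (3, 12), (3, 15), (4, 0), (4, 1), (4, 2), (4, 3), (4, 4), (4, 5), (4, 6), (4, 7), (4, 8), (4, 9), (4, 10), (4, 11), (4, 12), (4, 13), (4, 14), (4, 15), (11, 0), (11, 1), (11, 2), (11, 3), (11, 4), (11, 5), (11, 6), (11, 7), (11, 8), (11, 9), (11, 10), (11, 11), (11, 12), (11, 13), (11, 14), (11, 15), (12, 0), (12, 3), (12, 4), (12, 7), (12, 8), (12, 11), (12, 12), (12, 15), (14, 1), (14, 2), (14, 5), (14, 6), (14, 9), (14, 10), (14, 13), (14, 14), (17, 1), (17, 2), (17, 5), (17, 6), (17, 9), (17, 10), (17, 13), (17, 14), (19, 0), (19, 3), (19, 4), (19, 7), (19, 8), (19, 11), (19, 12), (19, 15), (20, 0), (20, 1), (20, 2), (20, 3), (20, 4), (20, 5), (20, 6), (20, 7), (20, 8), (20, 9), (20, 10), (20, 11), (20, 12), (20, 13), (20, 14), (20, 15), (27, 0), (27, 1), (27, 2), (27, 3), (27, 4), (27, 5), (27, 6), (27, 7), (27, 8), (27, 9), (27, 10), (27, 11), (27, 12), (27, 13), (27, 14), (27, 15), (28, 0), (28, 3), (28, 4), (28, 7), (28, 8), (28, 11), (28, 12), (28, 15), (30, 1), (30, 2), (30, 5), (30, 6), (30, 9), (30, 10), (30, 13), (30, 14)]

Answer: no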